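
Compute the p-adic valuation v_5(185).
v_5(185) = 1

v_5(n) is the largest exponent k such that 5^k divides n. Factor out: 185 = 5^1 · 37. (Sign doesn't affect v_p.) So v_5(185) = 1.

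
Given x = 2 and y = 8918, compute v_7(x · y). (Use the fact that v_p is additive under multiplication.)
v_7(17836) = 3

v_p(x) = 0 (factor: 2 = 7^0 · 2); v_p(y) = 3 (factor: 8918 = 7^3 · 26). Additivity: v_p(xy) = v_p(x) + v_p(y) = 0 + 3 = 3. (Direct check: xy = 17836 = 7^3 · (52).)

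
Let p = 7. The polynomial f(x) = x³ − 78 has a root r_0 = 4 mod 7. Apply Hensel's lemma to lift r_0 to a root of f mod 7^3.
r_2 = 284 (mod 343)

Hensel: r_{i+1} = r_i − f(r_i)/f′(r_i) mod 7^{i+2}, where f′(x) = 3x². Iterate:
  r_0 = 4 (mod 7)
  r_1 = 39 (mod 49)
  r_2 = 284 (mod 343)
Final: r = 284 with f(r) ≡ 0 mod 7^3.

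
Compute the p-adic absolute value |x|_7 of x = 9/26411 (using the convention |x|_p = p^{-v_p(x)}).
|9/26411|_7 = 2401

Step 1 — compute v_7(x) by factoring powers of 7 out of the numerator and denominator: v_7(9/26411) = -4. Step 2 — apply |x|_p = p^{-v_p(x)} = 7^{4} = 2401.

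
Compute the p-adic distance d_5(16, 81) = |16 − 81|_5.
d_5(16, 81) = 1/5

Step 1 — x − y = 16 − 81 = -65. Step 2 — v_5(-65) = 1 (factor: -65 = −(5^1 · 13); the sign does not affect v_p). Step 3 — |x − y|_5 = 5^{-1} = 1/5.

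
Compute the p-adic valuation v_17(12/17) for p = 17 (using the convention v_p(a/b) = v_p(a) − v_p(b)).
v_17(12/17) = -1

Factor powers of 17 from the numerator and denominator of the reduced fraction: 12 = 17^0 · 12 and 17 = 17^1 · 1. Apply v_p(a/b) = v_p(a) − v_p(b): v_17(12/17) = 0 − 1 = -1.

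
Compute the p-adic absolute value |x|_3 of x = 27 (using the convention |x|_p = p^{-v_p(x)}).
|27|_3 = 1/27

Step 1 — compute v_3(x) by factoring powers of 3 out of the numerator and denominator: v_3(27) = 3. Step 2 — apply |x|_p = p^{-v_p(x)} = 3^{-3} = 1/27.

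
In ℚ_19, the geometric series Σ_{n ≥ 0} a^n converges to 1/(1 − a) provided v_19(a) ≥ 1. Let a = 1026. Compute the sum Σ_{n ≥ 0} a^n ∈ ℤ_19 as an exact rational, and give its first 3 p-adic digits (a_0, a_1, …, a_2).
Σ a^n = 1/(1 − a) = -1/1025;  first 3 digits = (1, 16, 11)

v_19(a) = 1 ≥ 1, so the series converges in ℤ_19 to 1/(1 − a) = 1/(1 − 1026) = -1/1025. Expand this rational in ℤ_19: compute digits iteratively via d_i = x_i mod 19, x_{i+1} = (x_i − d_i)/19. The first 3 digits are (1, 16, 11).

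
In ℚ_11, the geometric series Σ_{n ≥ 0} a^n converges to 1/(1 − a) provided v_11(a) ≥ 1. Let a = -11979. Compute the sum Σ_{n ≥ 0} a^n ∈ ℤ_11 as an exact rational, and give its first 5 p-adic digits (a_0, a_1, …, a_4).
Σ a^n = 1/(1 − a) = 1/11980;  first 5 digits = (1, 0, 0, 2, 10)

v_11(a) = 3 ≥ 1, so the series converges in ℤ_11 to 1/(1 − a) = 1/(1 − (-11979)) = 1/11980. Expand this rational in ℤ_11: compute digits iteratively via d_i = x_i mod 11, x_{i+1} = (x_i − d_i)/11. The first 5 digits are (1, 0, 0, 2, 10).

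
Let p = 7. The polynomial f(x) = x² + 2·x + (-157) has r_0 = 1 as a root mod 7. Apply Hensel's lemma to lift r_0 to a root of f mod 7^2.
r_1 = 15 (mod 49)

Hensel: r_{i+1} = r_i − f(r_i)·(f′(r_i))^{-1} mod 7^{i+2}, f′(x) = 2x + 2. Iterate:
  r_0 = 1 (mod 7)
  r_1 = 15 (mod 49)
Final: r = 15 satisfies f(r) ≡ 0 mod 7^2.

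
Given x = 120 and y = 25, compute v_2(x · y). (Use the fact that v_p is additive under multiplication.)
v_2(3000) = 3

v_p(x) = 3 (factor: 120 = 2^3 · 15); v_p(y) = 0 (factor: 25 = 2^0 · 25). Additivity: v_p(xy) = v_p(x) + v_p(y) = 3 + 0 = 3. (Direct check: xy = 3000 = 2^3 · (375).)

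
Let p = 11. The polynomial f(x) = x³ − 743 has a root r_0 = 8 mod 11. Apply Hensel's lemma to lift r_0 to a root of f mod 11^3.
r_2 = 635 (mod 1331)

Hensel: r_{i+1} = r_i − f(r_i)/f′(r_i) mod 11^{i+2}, where f′(x) = 3x². Iterate:
  r_0 = 8 (mod 11)
  r_1 = 30 (mod 121)
  r_2 = 635 (mod 1331)
Final: r = 635 with f(r) ≡ 0 mod 11^3.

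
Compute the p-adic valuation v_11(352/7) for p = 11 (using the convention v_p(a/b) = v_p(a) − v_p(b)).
v_11(352/7) = 1

Factor powers of 11 from the numerator and denominator of the reduced fraction: 352 = 11^1 · 32 and 7 = 11^0 · 7. Apply v_p(a/b) = v_p(a) − v_p(b): v_11(352/7) = 1 − 0 = 1.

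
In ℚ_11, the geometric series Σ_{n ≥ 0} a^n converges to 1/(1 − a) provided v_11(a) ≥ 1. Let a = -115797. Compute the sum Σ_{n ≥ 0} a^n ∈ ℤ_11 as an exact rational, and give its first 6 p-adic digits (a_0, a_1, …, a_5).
Σ a^n = 1/(1 − a) = 1/115798;  first 6 digits = (1, 0, 0, 1, 3, 10)

v_11(a) = 3 ≥ 1, so the series converges in ℤ_11 to 1/(1 − a) = 1/(1 − (-115797)) = 1/115798. Expand this rational in ℤ_11: compute digits iteratively via d_i = x_i mod 11, x_{i+1} = (x_i − d_i)/11. The first 6 digits are (1, 0, 0, 1, 3, 10).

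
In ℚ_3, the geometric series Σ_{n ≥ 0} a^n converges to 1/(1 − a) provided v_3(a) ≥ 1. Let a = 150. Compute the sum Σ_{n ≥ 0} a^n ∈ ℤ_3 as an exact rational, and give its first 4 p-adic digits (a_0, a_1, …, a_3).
Σ a^n = 1/(1 − a) = -1/149;  first 4 digits = (1, 2, 2, 0)

v_3(a) = 1 ≥ 1, so the series converges in ℤ_3 to 1/(1 − a) = 1/(1 − 150) = -1/149. Expand this rational in ℤ_3: compute digits iteratively via d_i = x_i mod 3, x_{i+1} = (x_i − d_i)/3. The first 4 digits are (1, 2, 2, 0).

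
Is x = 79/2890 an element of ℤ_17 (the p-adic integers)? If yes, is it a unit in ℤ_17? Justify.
x ∉ ℤ_17 (v_17(x) = -2 < 0)

ℤ_17 = {x ∈ ℚ_17 : v_17(x) ≥ 0} and ℤ_17^× = {x ∈ ℤ_17 : v_17(x) = 0}. Here v_17(79/2890) = v_17(num) − v_17(den) = -2; compare against these criteria.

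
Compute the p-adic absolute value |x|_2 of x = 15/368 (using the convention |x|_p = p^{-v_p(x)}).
|15/368|_2 = 16

Step 1 — compute v_2(x) by factoring powers of 2 out of the numerator and denominator: v_2(15/368) = -4. Step 2 — apply |x|_p = p^{-v_p(x)} = 2^{4} = 16.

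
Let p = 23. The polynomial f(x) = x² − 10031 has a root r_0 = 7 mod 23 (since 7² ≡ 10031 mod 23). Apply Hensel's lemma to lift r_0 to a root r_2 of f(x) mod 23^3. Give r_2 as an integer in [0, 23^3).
r_2 = 1778 (mod 12167)

Hensel's recurrence: r_{i+1} = r_i − f(r_i)·(f′(r_i))^{-1} mod 23^{i+2}, with f′(x) = 2x. Iterate:
  r_0 = 7 (mod 23)
  r_1 = 191 (mod 529)
  r_2 = 1778 (mod 12167)
Final: r_2 = 1778, and one checks f(r_2) ≡ 0 mod 23^3.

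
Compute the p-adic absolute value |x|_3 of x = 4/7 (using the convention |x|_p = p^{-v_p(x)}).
|4/7|_3 = 1

Step 1 — compute v_3(x) by factoring powers of 3 out of the numerator and denominator: v_3(4/7) = 0. Step 2 — apply |x|_p = p^{-v_p(x)} = 3^{0} = 1.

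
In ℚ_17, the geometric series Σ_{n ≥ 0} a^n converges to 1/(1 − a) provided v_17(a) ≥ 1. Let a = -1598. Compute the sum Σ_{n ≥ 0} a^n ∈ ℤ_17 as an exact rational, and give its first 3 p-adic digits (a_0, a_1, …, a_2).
Σ a^n = 1/(1 − a) = 1/1599;  first 3 digits = (1, 8, 7)

v_17(a) = 1 ≥ 1, so the series converges in ℤ_17 to 1/(1 − a) = 1/(1 − (-1598)) = 1/1599. Expand this rational in ℤ_17: compute digits iteratively via d_i = x_i mod 17, x_{i+1} = (x_i − d_i)/17. The first 3 digits are (1, 8, 7).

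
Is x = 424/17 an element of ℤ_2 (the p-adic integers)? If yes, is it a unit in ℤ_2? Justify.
x ∈ ℤ_2 but not a unit; v_2(x) = 3 > 0

ℤ_2 = {x ∈ ℚ_2 : v_2(x) ≥ 0} and ℤ_2^× = {x ∈ ℤ_2 : v_2(x) = 0}. Here v_2(424/17) = v_2(num) − v_2(den) = 3; compare against these criteria.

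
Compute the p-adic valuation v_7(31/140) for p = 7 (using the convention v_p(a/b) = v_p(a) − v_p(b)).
v_7(31/140) = -1

Factor powers of 7 from the numerator and denominator of the reduced fraction: 31 = 7^0 · 31 and 140 = 7^1 · 20. Apply v_p(a/b) = v_p(a) − v_p(b): v_7(31/140) = 0 − 1 = -1.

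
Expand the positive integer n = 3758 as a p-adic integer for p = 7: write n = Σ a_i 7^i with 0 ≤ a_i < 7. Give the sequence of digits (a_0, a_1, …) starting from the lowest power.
(a_0, a_1, …) = (6, 4, 6, 3, 1)

Repeated division by 7 gives the digits low-to-high: 3758 = 6 + 4·7^1 + 6·7^2 + 3·7^3 + 1·7^4. Digit sequence: (6, 4, 6, 3, 1).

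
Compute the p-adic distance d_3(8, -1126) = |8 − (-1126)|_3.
d_3(8, -1126) = 1/81

Step 1 — x − y = 8 − (-1126) = 1134. Step 2 — v_3(1134) = 4 (factor: 1134 = (3^4 · 14); the sign does not affect v_p). Step 3 — |x − y|_3 = 3^{-4} = 1/81.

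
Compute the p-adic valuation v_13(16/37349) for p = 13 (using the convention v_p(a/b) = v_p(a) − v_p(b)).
v_13(16/37349) = -3

Factor powers of 13 from the numerator and denominator of the reduced fraction: 16 = 13^0 · 16 and 37349 = 13^3 · 17. Apply v_p(a/b) = v_p(a) − v_p(b): v_13(16/37349) = 0 − 3 = -3.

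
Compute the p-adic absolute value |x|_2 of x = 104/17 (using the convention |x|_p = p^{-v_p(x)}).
|104/17|_2 = 1/8

Step 1 — compute v_2(x) by factoring powers of 2 out of the numerator and denominator: v_2(104/17) = 3. Step 2 — apply |x|_p = p^{-v_p(x)} = 2^{-3} = 1/8.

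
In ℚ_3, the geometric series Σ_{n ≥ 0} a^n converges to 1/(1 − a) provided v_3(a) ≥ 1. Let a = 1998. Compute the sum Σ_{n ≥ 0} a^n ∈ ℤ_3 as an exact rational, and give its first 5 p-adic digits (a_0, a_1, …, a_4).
Σ a^n = 1/(1 − a) = -1/1997;  first 5 digits = (1, 0, 0, 2, 0)

v_3(a) = 3 ≥ 1, so the series converges in ℤ_3 to 1/(1 − a) = 1/(1 − 1998) = -1/1997. Expand this rational in ℤ_3: compute digits iteratively via d_i = x_i mod 3, x_{i+1} = (x_i − d_i)/3. The first 5 digits are (1, 0, 0, 2, 0).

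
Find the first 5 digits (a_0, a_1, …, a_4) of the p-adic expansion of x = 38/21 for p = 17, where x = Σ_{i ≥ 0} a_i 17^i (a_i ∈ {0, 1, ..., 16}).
(a_0, …, a_4) = (1, 13, 13, 0, 4)

v_17(38/21) = 0 (numerator and denominator both coprime to 17), so x ∈ ℤ_17^×. Compute digits iteratively via a_i = x_i mod 17, x_{i+1} = (x_i − a_i)/17, with x_0 = x:
  x_0 = 38/21;  a_0 = 1;  x_1 = (x_0 − 1)/17 = 1/21
  x_1 = 1/21;  a_1 = 13;  x_2 = (x_1 − 13)/17 = -16/21
  x_2 = -16/21;  a_2 = 13;  x_3 = (x_2 − 13)/17 = -17/21
  x_3 = -17/21;  a_3 = 0;  x_4 = (x_3 − 0)/17 = -1/21
  x_4 = -1/21;  a_4 = 4;  x_5 = (x_4 − 4)/17 = -5/21
Digits: (1, 13, 13, 0, 4).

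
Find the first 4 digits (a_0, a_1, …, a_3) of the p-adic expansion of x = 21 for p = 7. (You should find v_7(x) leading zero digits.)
(a_0, …, a_3) = (0, 3, 0, 0)

v_7(21) = 1, so a_0 = ... = a_0 = 0. Factor out: x = 7^1 · u with u = 3 a unit in ℤ_7. Expand u iteratively via a_{v+i} = u_i mod 7, u_{i+1} = (u_i − a_{v+i})/7:
  u_0 = 3;  a_1 = 3;  u_1 = (u_0 − 3)/7 = 0
  u_1 = 0;  a_2 = 0;  u_2 = (u_1 − 0)/7 = 0
  u_2 = 0;  a_3 = 0;  u_3 = (u_2 − 0)/7 = 0
Digits: (0, 3, 0, 0).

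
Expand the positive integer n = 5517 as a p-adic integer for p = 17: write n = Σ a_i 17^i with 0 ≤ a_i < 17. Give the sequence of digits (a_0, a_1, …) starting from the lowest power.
(a_0, a_1, …) = (9, 1, 2, 1)

Repeated division by 17 gives the digits low-to-high: 5517 = 9 + 1·17^1 + 2·17^2 + 1·17^3. Digit sequence: (9, 1, 2, 1).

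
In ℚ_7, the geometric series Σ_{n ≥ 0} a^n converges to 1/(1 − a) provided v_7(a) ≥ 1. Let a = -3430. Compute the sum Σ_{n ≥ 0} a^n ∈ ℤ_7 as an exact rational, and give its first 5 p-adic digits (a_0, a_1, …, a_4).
Σ a^n = 1/(1 − a) = 1/3431;  first 5 digits = (1, 0, 0, 4, 5)

v_7(a) = 3 ≥ 1, so the series converges in ℤ_7 to 1/(1 − a) = 1/(1 − (-3430)) = 1/3431. Expand this rational in ℤ_7: compute digits iteratively via d_i = x_i mod 7, x_{i+1} = (x_i − d_i)/7. The first 5 digits are (1, 0, 0, 4, 5).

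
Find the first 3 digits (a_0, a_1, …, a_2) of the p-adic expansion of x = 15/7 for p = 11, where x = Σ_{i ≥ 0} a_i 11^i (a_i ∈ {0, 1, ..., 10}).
(a_0, …, a_2) = (10, 4, 9)

v_11(15/7) = 0 (numerator and denominator both coprime to 11), so x ∈ ℤ_11^×. Compute digits iteratively via a_i = x_i mod 11, x_{i+1} = (x_i − a_i)/11, with x_0 = x:
  x_0 = 15/7;  a_0 = 10;  x_1 = (x_0 − 10)/11 = -5/7
  x_1 = -5/7;  a_1 = 4;  x_2 = (x_1 − 4)/11 = -3/7
  x_2 = -3/7;  a_2 = 9;  x_3 = (x_2 − 9)/11 = -6/7
Digits: (10, 4, 9).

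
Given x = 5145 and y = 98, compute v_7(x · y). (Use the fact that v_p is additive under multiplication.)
v_7(504210) = 5

v_p(x) = 3 (factor: 5145 = 7^3 · 15); v_p(y) = 2 (factor: 98 = 7^2 · 2). Additivity: v_p(xy) = v_p(x) + v_p(y) = 3 + 2 = 5. (Direct check: xy = 504210 = 7^5 · (30).)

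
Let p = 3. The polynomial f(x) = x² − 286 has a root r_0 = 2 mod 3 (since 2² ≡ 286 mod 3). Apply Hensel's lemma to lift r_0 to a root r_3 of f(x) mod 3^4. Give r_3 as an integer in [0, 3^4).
r_3 = 23 (mod 81)

Hensel's recurrence: r_{i+1} = r_i − f(r_i)·(f′(r_i))^{-1} mod 3^{i+2}, with f′(x) = 2x. Iterate:
  r_0 = 2 (mod 3)
  r_1 = 5 (mod 9)
  r_2 = 23 (mod 27)
  r_3 = 23 (mod 81)
Final: r_3 = 23, and one checks f(r_3) ≡ 0 mod 3^4.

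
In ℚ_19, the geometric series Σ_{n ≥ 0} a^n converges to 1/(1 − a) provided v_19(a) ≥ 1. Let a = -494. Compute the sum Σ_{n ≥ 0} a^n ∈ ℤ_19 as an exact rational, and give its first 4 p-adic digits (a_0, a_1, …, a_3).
Σ a^n = 1/(1 − a) = 1/495;  first 4 digits = (1, 12, 9, 15)

v_19(a) = 1 ≥ 1, so the series converges in ℤ_19 to 1/(1 − a) = 1/(1 − (-494)) = 1/495. Expand this rational in ℤ_19: compute digits iteratively via d_i = x_i mod 19, x_{i+1} = (x_i − d_i)/19. The first 4 digits are (1, 12, 9, 15).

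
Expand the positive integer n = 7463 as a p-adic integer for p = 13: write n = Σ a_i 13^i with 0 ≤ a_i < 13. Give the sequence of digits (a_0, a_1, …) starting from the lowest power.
(a_0, a_1, …) = (1, 2, 5, 3)

Repeated division by 13 gives the digits low-to-high: 7463 = 1 + 2·13^1 + 5·13^2 + 3·13^3. Digit sequence: (1, 2, 5, 3).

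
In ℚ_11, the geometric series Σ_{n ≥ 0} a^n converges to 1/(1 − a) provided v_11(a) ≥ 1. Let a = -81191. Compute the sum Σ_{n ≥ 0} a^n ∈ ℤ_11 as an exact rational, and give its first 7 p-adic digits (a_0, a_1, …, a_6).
Σ a^n = 1/(1 − a) = 1/81192;  first 7 digits = (1, 0, 0, 5, 5, 10, 2)

v_11(a) = 3 ≥ 1, so the series converges in ℤ_11 to 1/(1 − a) = 1/(1 − (-81191)) = 1/81192. Expand this rational in ℤ_11: compute digits iteratively via d_i = x_i mod 11, x_{i+1} = (x_i − d_i)/11. The first 7 digits are (1, 0, 0, 5, 5, 10, 2).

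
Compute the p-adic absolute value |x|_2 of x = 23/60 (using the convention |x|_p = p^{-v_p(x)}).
|23/60|_2 = 4

Step 1 — compute v_2(x) by factoring powers of 2 out of the numerator and denominator: v_2(23/60) = -2. Step 2 — apply |x|_p = p^{-v_p(x)} = 2^{2} = 4.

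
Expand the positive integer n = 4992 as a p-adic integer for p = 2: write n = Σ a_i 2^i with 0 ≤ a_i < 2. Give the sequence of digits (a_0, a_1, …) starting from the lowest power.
(a_0, a_1, …) = (0, 0, 0, 0, 0, 0, 0, 1, 1, 1, 0, 0, 1)

Repeated division by 2 gives the digits low-to-high: 4992 = 1·2^7 + 1·2^8 + 1·2^9 + 1·2^12. Digit sequence: (0, 0, 0, 0, 0, 0, 0, 1, 1, 1, 0, 0, 1).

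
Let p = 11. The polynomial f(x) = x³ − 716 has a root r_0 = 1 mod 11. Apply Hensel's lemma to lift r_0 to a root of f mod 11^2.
r_1 = 78 (mod 121)

Hensel: r_{i+1} = r_i − f(r_i)/f′(r_i) mod 11^{i+2}, where f′(x) = 3x². Iterate:
  r_0 = 1 (mod 11)
  r_1 = 78 (mod 121)
Final: r = 78 with f(r) ≡ 0 mod 11^2.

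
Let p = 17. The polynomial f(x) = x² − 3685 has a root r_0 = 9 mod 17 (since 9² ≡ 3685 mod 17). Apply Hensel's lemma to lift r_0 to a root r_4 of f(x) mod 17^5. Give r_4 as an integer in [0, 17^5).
r_4 = 1068578 (mod 1419857)

Hensel's recurrence: r_{i+1} = r_i − f(r_i)·(f′(r_i))^{-1} mod 17^{i+2}, with f′(x) = 2x. Iterate:
  r_0 = 9 (mod 17)
  r_1 = 145 (mod 289)
  r_2 = 2457 (mod 4913)
  r_3 = 66326 (mod 83521)
  r_4 = 1068578 (mod 1419857)
Final: r_4 = 1068578, and one checks f(r_4) ≡ 0 mod 17^5.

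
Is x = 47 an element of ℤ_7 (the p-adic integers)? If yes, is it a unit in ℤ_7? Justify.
x ∈ ℤ_7^× (unit); v_7(x) = 0

ℤ_7 = {x ∈ ℚ_7 : v_7(x) ≥ 0} and ℤ_7^× = {x ∈ ℤ_7 : v_7(x) = 0}. Here v_7(47) = v_7(num) − v_7(den) = 0; compare against these criteria.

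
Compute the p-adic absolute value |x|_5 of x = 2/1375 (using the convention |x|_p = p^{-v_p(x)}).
|2/1375|_5 = 125

Step 1 — compute v_5(x) by factoring powers of 5 out of the numerator and denominator: v_5(2/1375) = -3. Step 2 — apply |x|_p = p^{-v_p(x)} = 5^{3} = 125.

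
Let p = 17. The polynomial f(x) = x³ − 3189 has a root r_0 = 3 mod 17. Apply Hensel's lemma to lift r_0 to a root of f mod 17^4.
r_3 = 26098 (mod 83521)

Hensel: r_{i+1} = r_i − f(r_i)/f′(r_i) mod 17^{i+2}, where f′(x) = 3x². Iterate:
  r_0 = 3 (mod 17)
  r_1 = 88 (mod 289)
  r_2 = 1533 (mod 4913)
  r_3 = 26098 (mod 83521)
Final: r = 26098 with f(r) ≡ 0 mod 17^4.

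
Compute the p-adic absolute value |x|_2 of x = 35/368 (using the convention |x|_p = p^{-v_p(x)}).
|35/368|_2 = 16

Step 1 — compute v_2(x) by factoring powers of 2 out of the numerator and denominator: v_2(35/368) = -4. Step 2 — apply |x|_p = p^{-v_p(x)} = 2^{4} = 16.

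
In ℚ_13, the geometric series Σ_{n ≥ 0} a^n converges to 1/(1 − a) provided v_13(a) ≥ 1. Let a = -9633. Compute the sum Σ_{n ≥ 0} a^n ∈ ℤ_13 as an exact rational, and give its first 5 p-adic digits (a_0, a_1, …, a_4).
Σ a^n = 1/(1 − a) = 1/9634;  first 5 digits = (1, 0, 8, 8, 11)

v_13(a) = 2 ≥ 1, so the series converges in ℤ_13 to 1/(1 − a) = 1/(1 − (-9633)) = 1/9634. Expand this rational in ℤ_13: compute digits iteratively via d_i = x_i mod 13, x_{i+1} = (x_i − d_i)/13. The first 5 digits are (1, 0, 8, 8, 11).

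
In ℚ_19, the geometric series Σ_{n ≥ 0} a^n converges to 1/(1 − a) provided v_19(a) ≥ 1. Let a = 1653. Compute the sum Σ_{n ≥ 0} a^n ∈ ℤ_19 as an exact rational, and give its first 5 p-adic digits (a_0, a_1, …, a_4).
Σ a^n = 1/(1 − a) = -1/1652;  first 5 digits = (1, 11, 11, 0, 15)

v_19(a) = 1 ≥ 1, so the series converges in ℤ_19 to 1/(1 − a) = 1/(1 − 1653) = -1/1652. Expand this rational in ℤ_19: compute digits iteratively via d_i = x_i mod 19, x_{i+1} = (x_i − d_i)/19. The first 5 digits are (1, 11, 11, 0, 15).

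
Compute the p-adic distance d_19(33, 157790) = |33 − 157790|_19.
d_19(33, 157790) = 1/6859

Step 1 — x − y = 33 − 157790 = -157757. Step 2 — v_19(-157757) = 3 (factor: -157757 = −(19^3 · 23); the sign does not affect v_p). Step 3 — |x − y|_19 = 19^{-3} = 1/6859.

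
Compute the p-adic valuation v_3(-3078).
v_3(-3078) = 4

v_3(n) is the largest exponent k such that 3^k divides n. Factor out: -3078 = -3^4 · 38. (Sign doesn't affect v_p.) So v_3(-3078) = 4.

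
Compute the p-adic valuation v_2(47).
v_2(47) = 0

v_2(n) is the largest exponent k such that 2^k divides n. Factor out: 47 = 2^0 · 47. (Sign doesn't affect v_p.) So v_2(47) = 0.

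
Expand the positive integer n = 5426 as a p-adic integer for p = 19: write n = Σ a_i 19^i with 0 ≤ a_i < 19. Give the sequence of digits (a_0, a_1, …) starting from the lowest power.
(a_0, a_1, …) = (11, 0, 15)

Repeated division by 19 gives the digits low-to-high: 5426 = 11 + 15·19^2. Digit sequence: (11, 0, 15).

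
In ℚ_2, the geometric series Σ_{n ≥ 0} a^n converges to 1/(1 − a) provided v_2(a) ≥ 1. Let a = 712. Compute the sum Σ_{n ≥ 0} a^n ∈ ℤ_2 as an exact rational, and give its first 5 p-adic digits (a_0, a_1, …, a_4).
Σ a^n = 1/(1 − a) = -1/711;  first 5 digits = (1, 0, 0, 1, 0)

v_2(a) = 3 ≥ 1, so the series converges in ℤ_2 to 1/(1 − a) = 1/(1 − 712) = -1/711. Expand this rational in ℤ_2: compute digits iteratively via d_i = x_i mod 2, x_{i+1} = (x_i − d_i)/2. The first 5 digits are (1, 0, 0, 1, 0).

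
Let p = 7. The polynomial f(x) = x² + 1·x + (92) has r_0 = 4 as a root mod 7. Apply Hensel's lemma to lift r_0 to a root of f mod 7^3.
r_2 = 291 (mod 343)

Hensel: r_{i+1} = r_i − f(r_i)·(f′(r_i))^{-1} mod 7^{i+2}, f′(x) = 2x + 1. Iterate:
  r_0 = 4 (mod 7)
  r_1 = 46 (mod 49)
  r_2 = 291 (mod 343)
Final: r = 291 satisfies f(r) ≡ 0 mod 7^3.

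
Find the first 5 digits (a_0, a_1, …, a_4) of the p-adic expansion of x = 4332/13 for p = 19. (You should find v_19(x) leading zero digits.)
(a_0, …, a_4) = (0, 0, 17, 5, 7)

v_19(4332/13) = 2, so a_0 = ... = a_1 = 0. Factor out: x = 19^2 · u with u = 12/13 a unit in ℤ_19. Expand u iteratively via a_{v+i} = u_i mod 19, u_{i+1} = (u_i − a_{v+i})/19:
  u_0 = 12/13;  a_2 = 17;  u_1 = (u_0 − 17)/19 = -11/13
  u_1 = -11/13;  a_3 = 5;  u_2 = (u_1 − 5)/19 = -4/13
  u_2 = -4/13;  a_4 = 7;  u_3 = (u_2 − 7)/19 = -5/13
Digits: (0, 0, 17, 5, 7).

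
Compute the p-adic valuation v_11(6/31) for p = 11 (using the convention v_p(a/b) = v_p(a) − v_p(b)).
v_11(6/31) = 0

Factor powers of 11 from the numerator and denominator of the reduced fraction: 6 = 11^0 · 6 and 31 = 11^0 · 31. Apply v_p(a/b) = v_p(a) − v_p(b): v_11(6/31) = 0 − 0 = 0.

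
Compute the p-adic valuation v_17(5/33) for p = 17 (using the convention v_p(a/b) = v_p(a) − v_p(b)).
v_17(5/33) = 0

Factor powers of 17 from the numerator and denominator of the reduced fraction: 5 = 17^0 · 5 and 33 = 17^0 · 33. Apply v_p(a/b) = v_p(a) − v_p(b): v_17(5/33) = 0 − 0 = 0.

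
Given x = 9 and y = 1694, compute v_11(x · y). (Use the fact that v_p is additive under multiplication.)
v_11(15246) = 2

v_p(x) = 0 (factor: 9 = 11^0 · 9); v_p(y) = 2 (factor: 1694 = 11^2 · 14). Additivity: v_p(xy) = v_p(x) + v_p(y) = 0 + 2 = 2. (Direct check: xy = 15246 = 11^2 · (126).)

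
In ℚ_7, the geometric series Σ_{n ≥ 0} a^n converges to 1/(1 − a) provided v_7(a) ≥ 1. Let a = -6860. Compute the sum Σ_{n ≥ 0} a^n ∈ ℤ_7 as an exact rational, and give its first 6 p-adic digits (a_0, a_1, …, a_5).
Σ a^n = 1/(1 − a) = 1/6861;  first 6 digits = (1, 0, 0, 1, 4, 6)

v_7(a) = 3 ≥ 1, so the series converges in ℤ_7 to 1/(1 − a) = 1/(1 − (-6860)) = 1/6861. Expand this rational in ℤ_7: compute digits iteratively via d_i = x_i mod 7, x_{i+1} = (x_i − d_i)/7. The first 6 digits are (1, 0, 0, 1, 4, 6).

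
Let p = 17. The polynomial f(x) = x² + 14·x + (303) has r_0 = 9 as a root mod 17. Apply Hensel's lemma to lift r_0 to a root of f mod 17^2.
r_1 = 264 (mod 289)

Hensel: r_{i+1} = r_i − f(r_i)·(f′(r_i))^{-1} mod 17^{i+2}, f′(x) = 2x + 14. Iterate:
  r_0 = 9 (mod 17)
  r_1 = 264 (mod 289)
Final: r = 264 satisfies f(r) ≡ 0 mod 17^2.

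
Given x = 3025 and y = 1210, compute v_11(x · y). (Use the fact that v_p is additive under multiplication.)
v_11(3660250) = 4

v_p(x) = 2 (factor: 3025 = 11^2 · 25); v_p(y) = 2 (factor: 1210 = 11^2 · 10). Additivity: v_p(xy) = v_p(x) + v_p(y) = 2 + 2 = 4. (Direct check: xy = 3660250 = 11^4 · (250).)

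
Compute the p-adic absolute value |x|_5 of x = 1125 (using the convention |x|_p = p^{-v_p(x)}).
|1125|_5 = 1/125

Step 1 — compute v_5(x) by factoring powers of 5 out of the numerator and denominator: v_5(1125) = 3. Step 2 — apply |x|_p = p^{-v_p(x)} = 5^{-3} = 1/125.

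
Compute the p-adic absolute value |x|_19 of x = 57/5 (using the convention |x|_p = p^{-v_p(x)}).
|57/5|_19 = 1/19

Step 1 — compute v_19(x) by factoring powers of 19 out of the numerator and denominator: v_19(57/5) = 1. Step 2 — apply |x|_p = p^{-v_p(x)} = 19^{-1} = 1/19.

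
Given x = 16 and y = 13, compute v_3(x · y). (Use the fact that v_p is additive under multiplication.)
v_3(208) = 0

v_p(x) = 0 (factor: 16 = 3^0 · 16); v_p(y) = 0 (factor: 13 = 3^0 · 13). Additivity: v_p(xy) = v_p(x) + v_p(y) = 0 + 0 = 0. (Direct check: xy = 208 = 3^0 · (208).)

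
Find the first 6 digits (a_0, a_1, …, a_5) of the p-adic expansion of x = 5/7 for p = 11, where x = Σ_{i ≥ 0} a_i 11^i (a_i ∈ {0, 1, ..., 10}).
(a_0, …, a_5) = (7, 1, 3, 6, 1, 3)

v_11(5/7) = 0 (numerator and denominator both coprime to 11), so x ∈ ℤ_11^×. Compute digits iteratively via a_i = x_i mod 11, x_{i+1} = (x_i − a_i)/11, with x_0 = x:
  x_0 = 5/7;  a_0 = 7;  x_1 = (x_0 − 7)/11 = -4/7
  x_1 = -4/7;  a_1 = 1;  x_2 = (x_1 − 1)/11 = -1/7
  x_2 = -1/7;  a_2 = 3;  x_3 = (x_2 − 3)/11 = -2/7
  x_3 = -2/7;  a_3 = 6;  x_4 = (x_3 − 6)/11 = -4/7
  x_4 = -4/7;  a_4 = 1;  x_5 = (x_4 − 1)/11 = -1/7
  x_5 = -1/7;  a_5 = 3;  x_6 = (x_5 − 3)/11 = -2/7
Digits: (7, 1, 3, 6, 1, 3).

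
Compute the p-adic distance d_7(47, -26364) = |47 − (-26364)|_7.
d_7(47, -26364) = 1/2401

Step 1 — x − y = 47 − (-26364) = 26411. Step 2 — v_7(26411) = 4 (factor: 26411 = (7^4 · 11); the sign does not affect v_p). Step 3 — |x − y|_7 = 7^{-4} = 1/2401.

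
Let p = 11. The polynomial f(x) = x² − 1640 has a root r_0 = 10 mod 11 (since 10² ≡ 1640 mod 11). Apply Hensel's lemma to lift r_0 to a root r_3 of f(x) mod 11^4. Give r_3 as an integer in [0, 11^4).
r_3 = 7710 (mod 14641)

Hensel's recurrence: r_{i+1} = r_i − f(r_i)·(f′(r_i))^{-1} mod 11^{i+2}, with f′(x) = 2x. Iterate:
  r_0 = 10 (mod 11)
  r_1 = 87 (mod 121)
  r_2 = 1055 (mod 1331)
  r_3 = 7710 (mod 14641)
Final: r_3 = 7710, and one checks f(r_3) ≡ 0 mod 11^4.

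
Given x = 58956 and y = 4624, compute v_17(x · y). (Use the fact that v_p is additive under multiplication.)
v_17(272612544) = 5

v_p(x) = 3 (factor: 58956 = 17^3 · 12); v_p(y) = 2 (factor: 4624 = 17^2 · 16). Additivity: v_p(xy) = v_p(x) + v_p(y) = 3 + 2 = 5. (Direct check: xy = 272612544 = 17^5 · (192).)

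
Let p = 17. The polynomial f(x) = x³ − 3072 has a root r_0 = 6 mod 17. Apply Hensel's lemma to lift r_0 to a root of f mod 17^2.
r_1 = 193 (mod 289)

Hensel: r_{i+1} = r_i − f(r_i)/f′(r_i) mod 17^{i+2}, where f′(x) = 3x². Iterate:
  r_0 = 6 (mod 17)
  r_1 = 193 (mod 289)
Final: r = 193 with f(r) ≡ 0 mod 17^2.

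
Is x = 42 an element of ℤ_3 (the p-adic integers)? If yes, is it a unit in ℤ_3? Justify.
x ∈ ℤ_3 but not a unit; v_3(x) = 1 > 0

ℤ_3 = {x ∈ ℚ_3 : v_3(x) ≥ 0} and ℤ_3^× = {x ∈ ℤ_3 : v_3(x) = 0}. Here v_3(42) = v_3(num) − v_3(den) = 1; compare against these criteria.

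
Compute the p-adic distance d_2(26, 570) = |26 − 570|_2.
d_2(26, 570) = 1/32

Step 1 — x − y = 26 − 570 = -544. Step 2 — v_2(-544) = 5 (factor: -544 = −(2^5 · 17); the sign does not affect v_p). Step 3 — |x − y|_2 = 2^{-5} = 1/32.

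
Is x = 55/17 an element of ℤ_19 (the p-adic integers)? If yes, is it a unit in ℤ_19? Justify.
x ∈ ℤ_19^× (unit); v_19(x) = 0

ℤ_19 = {x ∈ ℚ_19 : v_19(x) ≥ 0} and ℤ_19^× = {x ∈ ℤ_19 : v_19(x) = 0}. Here v_19(55/17) = v_19(num) − v_19(den) = 0; compare against these criteria.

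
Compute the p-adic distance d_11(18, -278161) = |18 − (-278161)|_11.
d_11(18, -278161) = 1/14641

Step 1 — x − y = 18 − (-278161) = 278179. Step 2 — v_11(278179) = 4 (factor: 278179 = (11^4 · 19); the sign does not affect v_p). Step 3 — |x − y|_11 = 11^{-4} = 1/14641.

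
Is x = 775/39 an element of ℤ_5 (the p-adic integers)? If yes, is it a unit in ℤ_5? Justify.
x ∈ ℤ_5 but not a unit; v_5(x) = 2 > 0

ℤ_5 = {x ∈ ℚ_5 : v_5(x) ≥ 0} and ℤ_5^× = {x ∈ ℤ_5 : v_5(x) = 0}. Here v_5(775/39) = v_5(num) − v_5(den) = 2; compare against these criteria.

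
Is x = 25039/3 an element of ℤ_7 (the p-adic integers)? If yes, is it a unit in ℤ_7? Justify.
x ∈ ℤ_7 but not a unit; v_7(x) = 3 > 0

ℤ_7 = {x ∈ ℚ_7 : v_7(x) ≥ 0} and ℤ_7^× = {x ∈ ℤ_7 : v_7(x) = 0}. Here v_7(25039/3) = v_7(num) − v_7(den) = 3; compare against these criteria.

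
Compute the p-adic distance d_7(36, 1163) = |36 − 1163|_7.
d_7(36, 1163) = 1/49

Step 1 — x − y = 36 − 1163 = -1127. Step 2 — v_7(-1127) = 2 (factor: -1127 = −(7^2 · 23); the sign does not affect v_p). Step 3 — |x − y|_7 = 7^{-2} = 1/49.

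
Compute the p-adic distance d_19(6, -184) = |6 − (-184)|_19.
d_19(6, -184) = 1/19

Step 1 — x − y = 6 − (-184) = 190. Step 2 — v_19(190) = 1 (factor: 190 = (19^1 · 10); the sign does not affect v_p). Step 3 — |x − y|_19 = 19^{-1} = 1/19.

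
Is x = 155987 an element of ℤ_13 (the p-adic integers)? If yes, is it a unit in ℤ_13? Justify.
x ∈ ℤ_13 but not a unit; v_13(x) = 3 > 0

ℤ_13 = {x ∈ ℚ_13 : v_13(x) ≥ 0} and ℤ_13^× = {x ∈ ℤ_13 : v_13(x) = 0}. Here v_13(155987) = v_13(num) − v_13(den) = 3; compare against these criteria.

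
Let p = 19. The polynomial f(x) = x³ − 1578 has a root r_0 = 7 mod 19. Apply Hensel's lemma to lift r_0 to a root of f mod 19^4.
r_3 = 8424 (mod 130321)

Hensel: r_{i+1} = r_i − f(r_i)/f′(r_i) mod 19^{i+2}, where f′(x) = 3x². Iterate:
  r_0 = 7 (mod 19)
  r_1 = 121 (mod 361)
  r_2 = 1565 (mod 6859)
  r_3 = 8424 (mod 130321)
Final: r = 8424 with f(r) ≡ 0 mod 19^4.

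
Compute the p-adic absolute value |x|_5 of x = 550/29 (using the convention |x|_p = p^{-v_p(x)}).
|550/29|_5 = 1/25

Step 1 — compute v_5(x) by factoring powers of 5 out of the numerator and denominator: v_5(550/29) = 2. Step 2 — apply |x|_p = p^{-v_p(x)} = 5^{-2} = 1/25.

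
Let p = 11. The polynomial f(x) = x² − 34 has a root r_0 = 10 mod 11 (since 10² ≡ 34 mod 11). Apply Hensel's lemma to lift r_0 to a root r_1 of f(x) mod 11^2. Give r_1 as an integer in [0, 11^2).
r_1 = 43 (mod 121)

Hensel's recurrence: r_{i+1} = r_i − f(r_i)·(f′(r_i))^{-1} mod 11^{i+2}, with f′(x) = 2x. Iterate:
  r_0 = 10 (mod 11)
  r_1 = 43 (mod 121)
Final: r_1 = 43, and one checks f(r_1) ≡ 0 mod 11^2.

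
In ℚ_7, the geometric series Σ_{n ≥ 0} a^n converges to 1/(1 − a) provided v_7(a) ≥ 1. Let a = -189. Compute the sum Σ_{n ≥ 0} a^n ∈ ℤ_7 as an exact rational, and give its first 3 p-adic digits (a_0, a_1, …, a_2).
Σ a^n = 1/(1 − a) = 1/190;  first 3 digits = (1, 1, 4)

v_7(a) = 1 ≥ 1, so the series converges in ℤ_7 to 1/(1 − a) = 1/(1 − (-189)) = 1/190. Expand this rational in ℤ_7: compute digits iteratively via d_i = x_i mod 7, x_{i+1} = (x_i − d_i)/7. The first 3 digits are (1, 1, 4).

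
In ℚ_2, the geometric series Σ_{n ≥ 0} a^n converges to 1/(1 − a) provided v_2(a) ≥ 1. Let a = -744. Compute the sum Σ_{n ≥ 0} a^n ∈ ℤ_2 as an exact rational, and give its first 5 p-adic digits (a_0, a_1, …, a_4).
Σ a^n = 1/(1 − a) = 1/745;  first 5 digits = (1, 0, 0, 1, 1)

v_2(a) = 3 ≥ 1, so the series converges in ℤ_2 to 1/(1 − a) = 1/(1 − (-744)) = 1/745. Expand this rational in ℤ_2: compute digits iteratively via d_i = x_i mod 2, x_{i+1} = (x_i − d_i)/2. The first 5 digits are (1, 0, 0, 1, 1).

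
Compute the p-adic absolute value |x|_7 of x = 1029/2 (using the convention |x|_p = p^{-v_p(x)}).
|1029/2|_7 = 1/343

Step 1 — compute v_7(x) by factoring powers of 7 out of the numerator and denominator: v_7(1029/2) = 3. Step 2 — apply |x|_p = p^{-v_p(x)} = 7^{-3} = 1/343.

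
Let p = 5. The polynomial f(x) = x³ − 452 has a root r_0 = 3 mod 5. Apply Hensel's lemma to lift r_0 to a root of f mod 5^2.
r_1 = 3 (mod 25)

Hensel: r_{i+1} = r_i − f(r_i)/f′(r_i) mod 5^{i+2}, where f′(x) = 3x². Iterate:
  r_0 = 3 (mod 5)
  r_1 = 3 (mod 25)
Final: r = 3 with f(r) ≡ 0 mod 5^2.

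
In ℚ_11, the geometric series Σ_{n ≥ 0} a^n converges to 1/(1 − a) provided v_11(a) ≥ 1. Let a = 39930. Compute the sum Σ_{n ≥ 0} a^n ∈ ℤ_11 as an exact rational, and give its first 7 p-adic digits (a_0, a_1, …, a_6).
Σ a^n = 1/(1 − a) = -1/39929;  first 7 digits = (1, 0, 0, 8, 2, 0, 9)

v_11(a) = 3 ≥ 1, so the series converges in ℤ_11 to 1/(1 − a) = 1/(1 − 39930) = -1/39929. Expand this rational in ℤ_11: compute digits iteratively via d_i = x_i mod 11, x_{i+1} = (x_i − d_i)/11. The first 7 digits are (1, 0, 0, 8, 2, 0, 9).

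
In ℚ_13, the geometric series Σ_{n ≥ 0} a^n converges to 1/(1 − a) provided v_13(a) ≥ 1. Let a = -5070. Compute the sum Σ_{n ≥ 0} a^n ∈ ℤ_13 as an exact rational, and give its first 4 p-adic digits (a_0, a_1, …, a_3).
Σ a^n = 1/(1 − a) = 1/5071;  first 4 digits = (1, 0, 9, 10)

v_13(a) = 2 ≥ 1, so the series converges in ℤ_13 to 1/(1 − a) = 1/(1 − (-5070)) = 1/5071. Expand this rational in ℤ_13: compute digits iteratively via d_i = x_i mod 13, x_{i+1} = (x_i − d_i)/13. The first 4 digits are (1, 0, 9, 10).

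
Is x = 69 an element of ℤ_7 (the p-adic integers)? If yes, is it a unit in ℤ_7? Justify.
x ∈ ℤ_7^× (unit); v_7(x) = 0

ℤ_7 = {x ∈ ℚ_7 : v_7(x) ≥ 0} and ℤ_7^× = {x ∈ ℤ_7 : v_7(x) = 0}. Here v_7(69) = v_7(num) − v_7(den) = 0; compare against these criteria.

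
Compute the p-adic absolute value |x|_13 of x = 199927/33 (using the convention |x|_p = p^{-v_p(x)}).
|199927/33|_13 = 1/28561

Step 1 — compute v_13(x) by factoring powers of 13 out of the numerator and denominator: v_13(199927/33) = 4. Step 2 — apply |x|_p = p^{-v_p(x)} = 13^{-4} = 1/28561.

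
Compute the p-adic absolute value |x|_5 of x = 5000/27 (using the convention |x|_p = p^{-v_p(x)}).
|5000/27|_5 = 1/625

Step 1 — compute v_5(x) by factoring powers of 5 out of the numerator and denominator: v_5(5000/27) = 4. Step 2 — apply |x|_p = p^{-v_p(x)} = 5^{-4} = 1/625.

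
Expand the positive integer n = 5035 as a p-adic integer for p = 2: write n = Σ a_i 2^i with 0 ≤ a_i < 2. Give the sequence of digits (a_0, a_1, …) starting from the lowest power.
(a_0, a_1, …) = (1, 1, 0, 1, 0, 1, 0, 1, 1, 1, 0, 0, 1)

Repeated division by 2 gives the digits low-to-high: 5035 = 1 + 1·2^1 + 1·2^3 + 1·2^5 + 1·2^7 + 1·2^8 + 1·2^9 + 1·2^12. Digit sequence: (1, 1, 0, 1, 0, 1, 0, 1, 1, 1, 0, 0, 1).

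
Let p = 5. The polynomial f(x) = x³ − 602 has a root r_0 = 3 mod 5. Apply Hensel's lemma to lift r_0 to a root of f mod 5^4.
r_3 = 603 (mod 625)

Hensel: r_{i+1} = r_i − f(r_i)/f′(r_i) mod 5^{i+2}, where f′(x) = 3x². Iterate:
  r_0 = 3 (mod 5)
  r_1 = 3 (mod 25)
  r_2 = 103 (mod 125)
  r_3 = 603 (mod 625)
Final: r = 603 with f(r) ≡ 0 mod 5^4.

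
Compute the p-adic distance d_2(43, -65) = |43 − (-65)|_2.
d_2(43, -65) = 1/4

Step 1 — x − y = 43 − (-65) = 108. Step 2 — v_2(108) = 2 (factor: 108 = (2^2 · 27); the sign does not affect v_p). Step 3 — |x − y|_2 = 2^{-2} = 1/4.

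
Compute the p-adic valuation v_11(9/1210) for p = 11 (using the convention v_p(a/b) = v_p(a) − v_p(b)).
v_11(9/1210) = -2

Factor powers of 11 from the numerator and denominator of the reduced fraction: 9 = 11^0 · 9 and 1210 = 11^2 · 10. Apply v_p(a/b) = v_p(a) − v_p(b): v_11(9/1210) = 0 − 2 = -2.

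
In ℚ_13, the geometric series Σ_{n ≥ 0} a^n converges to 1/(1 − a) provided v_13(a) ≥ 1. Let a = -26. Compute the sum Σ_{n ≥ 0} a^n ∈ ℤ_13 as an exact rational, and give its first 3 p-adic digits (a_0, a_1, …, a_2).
Σ a^n = 1/(1 − a) = 1/27;  first 3 digits = (1, 11, 3)

v_13(a) = 1 ≥ 1, so the series converges in ℤ_13 to 1/(1 − a) = 1/(1 − (-26)) = 1/27. Expand this rational in ℤ_13: compute digits iteratively via d_i = x_i mod 13, x_{i+1} = (x_i − d_i)/13. The first 3 digits are (1, 11, 3).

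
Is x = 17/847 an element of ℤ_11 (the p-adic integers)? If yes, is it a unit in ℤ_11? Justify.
x ∉ ℤ_11 (v_11(x) = -2 < 0)

ℤ_11 = {x ∈ ℚ_11 : v_11(x) ≥ 0} and ℤ_11^× = {x ∈ ℤ_11 : v_11(x) = 0}. Here v_11(17/847) = v_11(num) − v_11(den) = -2; compare against these criteria.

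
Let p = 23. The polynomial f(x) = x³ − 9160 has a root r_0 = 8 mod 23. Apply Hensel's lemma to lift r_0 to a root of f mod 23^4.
r_3 = 132810 (mod 279841)

Hensel: r_{i+1} = r_i − f(r_i)/f′(r_i) mod 23^{i+2}, where f′(x) = 3x². Iterate:
  r_0 = 8 (mod 23)
  r_1 = 31 (mod 529)
  r_2 = 11140 (mod 12167)
  r_3 = 132810 (mod 279841)
Final: r = 132810 with f(r) ≡ 0 mod 23^4.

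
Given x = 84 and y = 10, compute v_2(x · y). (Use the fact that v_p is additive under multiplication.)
v_2(840) = 3

v_p(x) = 2 (factor: 84 = 2^2 · 21); v_p(y) = 1 (factor: 10 = 2^1 · 5). Additivity: v_p(xy) = v_p(x) + v_p(y) = 2 + 1 = 3. (Direct check: xy = 840 = 2^3 · (105).)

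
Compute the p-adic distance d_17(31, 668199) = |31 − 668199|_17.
d_17(31, 668199) = 1/83521

Step 1 — x − y = 31 − 668199 = -668168. Step 2 — v_17(-668168) = 4 (factor: -668168 = −(17^4 · 8); the sign does not affect v_p). Step 3 — |x − y|_17 = 17^{-4} = 1/83521.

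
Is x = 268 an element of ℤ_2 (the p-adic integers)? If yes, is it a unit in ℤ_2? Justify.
x ∈ ℤ_2 but not a unit; v_2(x) = 2 > 0

ℤ_2 = {x ∈ ℚ_2 : v_2(x) ≥ 0} and ℤ_2^× = {x ∈ ℤ_2 : v_2(x) = 0}. Here v_2(268) = v_2(num) − v_2(den) = 2; compare against these criteria.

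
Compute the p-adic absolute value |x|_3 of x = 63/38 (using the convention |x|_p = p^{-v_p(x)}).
|63/38|_3 = 1/9

Step 1 — compute v_3(x) by factoring powers of 3 out of the numerator and denominator: v_3(63/38) = 2. Step 2 — apply |x|_p = p^{-v_p(x)} = 3^{-2} = 1/9.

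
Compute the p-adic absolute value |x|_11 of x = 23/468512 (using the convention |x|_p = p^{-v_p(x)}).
|23/468512|_11 = 14641

Step 1 — compute v_11(x) by factoring powers of 11 out of the numerator and denominator: v_11(23/468512) = -4. Step 2 — apply |x|_p = p^{-v_p(x)} = 11^{4} = 14641.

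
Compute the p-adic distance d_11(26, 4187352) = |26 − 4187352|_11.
d_11(26, 4187352) = 1/161051

Step 1 — x − y = 26 − 4187352 = -4187326. Step 2 — v_11(-4187326) = 5 (factor: -4187326 = −(11^5 · 26); the sign does not affect v_p). Step 3 — |x − y|_11 = 11^{-5} = 1/161051.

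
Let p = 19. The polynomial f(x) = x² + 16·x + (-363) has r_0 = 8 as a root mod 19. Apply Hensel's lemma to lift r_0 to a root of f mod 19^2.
r_1 = 160 (mod 361)

Hensel: r_{i+1} = r_i − f(r_i)·(f′(r_i))^{-1} mod 19^{i+2}, f′(x) = 2x + 16. Iterate:
  r_0 = 8 (mod 19)
  r_1 = 160 (mod 361)
Final: r = 160 satisfies f(r) ≡ 0 mod 19^2.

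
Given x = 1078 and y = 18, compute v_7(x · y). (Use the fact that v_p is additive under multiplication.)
v_7(19404) = 2

v_p(x) = 2 (factor: 1078 = 7^2 · 22); v_p(y) = 0 (factor: 18 = 7^0 · 18). Additivity: v_p(xy) = v_p(x) + v_p(y) = 2 + 0 = 2. (Direct check: xy = 19404 = 7^2 · (396).)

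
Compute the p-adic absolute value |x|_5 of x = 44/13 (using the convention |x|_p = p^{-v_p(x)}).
|44/13|_5 = 1

Step 1 — compute v_5(x) by factoring powers of 5 out of the numerator and denominator: v_5(44/13) = 0. Step 2 — apply |x|_p = p^{-v_p(x)} = 5^{0} = 1.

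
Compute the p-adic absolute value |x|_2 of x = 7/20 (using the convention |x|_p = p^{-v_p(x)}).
|7/20|_2 = 4

Step 1 — compute v_2(x) by factoring powers of 2 out of the numerator and denominator: v_2(7/20) = -2. Step 2 — apply |x|_p = p^{-v_p(x)} = 2^{2} = 4.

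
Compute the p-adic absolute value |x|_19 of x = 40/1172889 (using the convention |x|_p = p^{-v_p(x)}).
|40/1172889|_19 = 130321

Step 1 — compute v_19(x) by factoring powers of 19 out of the numerator and denominator: v_19(40/1172889) = -4. Step 2 — apply |x|_p = p^{-v_p(x)} = 19^{4} = 130321.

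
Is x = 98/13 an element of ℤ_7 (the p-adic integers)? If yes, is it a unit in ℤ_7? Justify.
x ∈ ℤ_7 but not a unit; v_7(x) = 2 > 0

ℤ_7 = {x ∈ ℚ_7 : v_7(x) ≥ 0} and ℤ_7^× = {x ∈ ℤ_7 : v_7(x) = 0}. Here v_7(98/13) = v_7(num) − v_7(den) = 2; compare against these criteria.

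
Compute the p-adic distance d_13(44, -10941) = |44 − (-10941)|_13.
d_13(44, -10941) = 1/2197

Step 1 — x − y = 44 − (-10941) = 10985. Step 2 — v_13(10985) = 3 (factor: 10985 = (13^3 · 5); the sign does not affect v_p). Step 3 — |x − y|_13 = 13^{-3} = 1/2197.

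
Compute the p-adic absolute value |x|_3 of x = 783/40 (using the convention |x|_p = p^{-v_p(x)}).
|783/40|_3 = 1/27

Step 1 — compute v_3(x) by factoring powers of 3 out of the numerator and denominator: v_3(783/40) = 3. Step 2 — apply |x|_p = p^{-v_p(x)} = 3^{-3} = 1/27.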